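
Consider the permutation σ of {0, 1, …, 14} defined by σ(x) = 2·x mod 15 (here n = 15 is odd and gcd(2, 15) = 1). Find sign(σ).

Trace 1: π^k(1) = [1, 2, 4, 8] for k=0..3.
π_2 has 5 disjoint cycles with lengths [4, 4, 4, 2, 1] on {0,…,14}.
Σ(ℓ_i−1) = 15−5 = 10; sign = (−1)^10 = +1.
(2|15)_J = +1 (Zolotarev's lemma cross-check).

+1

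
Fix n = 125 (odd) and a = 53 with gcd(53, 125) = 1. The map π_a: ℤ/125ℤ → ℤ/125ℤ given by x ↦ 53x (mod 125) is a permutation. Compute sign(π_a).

-1

Trace 113: π^k(113) = [113, 114, 42, 101, 103, 84, 77] for k=0..6.
Cycle lengths of π_53 on ℤ/125ℤ: [100, 20, 4, 1]; 4 cycles in total.
With 4 cycles on 125 points, sign = (−1)^{125−4} = -1.
(53|125)_J = -1 (Zolotarev's lemma cross-check).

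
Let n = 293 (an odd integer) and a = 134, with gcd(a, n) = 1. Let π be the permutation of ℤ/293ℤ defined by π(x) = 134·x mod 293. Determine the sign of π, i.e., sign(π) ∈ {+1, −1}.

-1

Trace 278: π^k(278) = [278, 41, 220, 180, 94, 290, 184] for k=0..6.
Cycle lengths of π_134 on ℤ/293ℤ: [292, 1]; 2 cycles in total.
n − c = 293 − 2 = 291; sign = (−1)^291 = -1.
Check: (134/293) = -1 by Zolotarev.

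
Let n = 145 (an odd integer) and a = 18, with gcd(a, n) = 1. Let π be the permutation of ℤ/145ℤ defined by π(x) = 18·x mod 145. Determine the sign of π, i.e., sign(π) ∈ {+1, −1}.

+1

Orbit of 143 under x↦18x: [143, 109, 77, 81, 8, 144, 127]… (length divides ord_145(18)).
Decompose π into cycles: lengths [28, 28, 28, 28, 28, 4, 1] (7 cycles, including the fixed point 0).
sign(π) = (−1)^{n − #cycles} = (−1)^{145−7} = (−1)^138 = +1.
Zolotarev: (18|145) = +1, matching the cycle-count sign.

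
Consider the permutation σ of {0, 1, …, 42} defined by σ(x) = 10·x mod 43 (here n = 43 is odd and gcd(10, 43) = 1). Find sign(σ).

+1

Orbit of 14 under x↦10x: [14, 11, 24, 25, 35, 6, 17]… (length divides ord_43(10)).
Cycle type of π: 21×2 + 1; total 3 cycles.
n − c = 43 − 3 = 40; sign = (−1)^40 = +1.
Zolotarev: (10|43) = +1, matching the cycle-count sign.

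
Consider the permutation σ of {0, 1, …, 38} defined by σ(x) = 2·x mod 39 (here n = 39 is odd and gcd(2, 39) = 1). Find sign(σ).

+1

Start at x=10: 10 → 20 → 1 → 2 → 4 → 8 → 16 → … (one orbit).
5 cycles of lengths [12, 12, 12, 2, 1].
5 cycles on 39: each ℓ→(−1)^(ℓ−1), product (−1)^34 = +1.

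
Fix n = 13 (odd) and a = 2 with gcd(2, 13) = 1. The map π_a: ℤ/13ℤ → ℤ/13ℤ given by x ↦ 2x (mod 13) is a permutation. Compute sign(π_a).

Orbit of 9 under x↦2x: [9, 5, 10, 7, 1, 2, 4]… (length divides ord_13(2)).
The orbit structure of x ↦ 2x mod 13: 2 orbits of sizes [12, 1].
Σ(ℓ_i−1) = 13−2 = 11; sign = (−1)^11 = -1.

-1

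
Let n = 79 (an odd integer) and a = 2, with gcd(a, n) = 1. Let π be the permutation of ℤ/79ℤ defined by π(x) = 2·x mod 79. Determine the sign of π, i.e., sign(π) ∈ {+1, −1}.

+1

Orbit of 62 under x↦2x: [62, 45, 11, 22, 44, 9, 18]… (length divides ord_79(2)).
π_2 has 3 disjoint cycles with lengths [39, 39, 1] on {0,…,78}.
79 − 3 = 76 transpositions; sign(π) = (−1)^76 = +1.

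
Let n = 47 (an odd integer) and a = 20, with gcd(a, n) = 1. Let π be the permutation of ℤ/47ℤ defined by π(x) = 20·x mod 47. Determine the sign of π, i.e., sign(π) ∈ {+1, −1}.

Start at x=33: 33 → 2 → 40 → 1 → 20 → 24 → 10 → … (one orbit).
Cycle lengths of π_20 on ℤ/47ℤ: [46, 1]; 2 cycles in total.
Σ(ℓ_i−1) = 47−2 = 45; sign = (−1)^45 = -1.

-1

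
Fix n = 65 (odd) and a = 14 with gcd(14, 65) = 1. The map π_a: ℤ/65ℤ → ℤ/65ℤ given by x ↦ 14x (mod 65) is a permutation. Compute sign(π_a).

Start at x=14: 14 → 1 → 14 (one orbit).
39 cycles of lengths [2, 2, 2, 2, 2, 2, 2, 2, 2, 2, 2, 2, 2, 2, 2, 2, 2, 2, 2, 2, 2, 2, 2, 2, 2, 2, 1, 1, 1, 1, 1, 1, 1, 1, 1, 1, 1, 1, 1].
39 cycles on 65: each ℓ→(−1)^(ℓ−1), product (−1)^26 = +1.

+1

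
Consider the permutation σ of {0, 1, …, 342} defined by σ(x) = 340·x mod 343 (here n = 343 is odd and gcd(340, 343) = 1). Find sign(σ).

Orbit of 310 under x↦340x: [310, 99, 46, 205, 71, 130, 296]… (length divides ord_343(340)).
π_340 has 7 disjoint cycles with lengths [147, 147, 21, 21, 3, 3, 1] on {0,…,342}.
With 7 cycles on 343 points, sign = (−1)^{343−7} = +1.
The Jacobi symbol (340|343) = +1 (Zolotarev) agrees.

+1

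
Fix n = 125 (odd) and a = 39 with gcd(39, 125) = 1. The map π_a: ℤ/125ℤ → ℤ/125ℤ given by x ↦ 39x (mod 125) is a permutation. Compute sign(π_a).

+1

Orbit of 119 under x↦39x: [119, 16, 124, 86, 104, 56, 59]… (length divides ord_125(39)).
Cycle type of π: 50×2 + 10×2 + 2×2 + 1; total 7 cycles.
125 − 7 = 118 transpositions; sign(π) = (−1)^118 = +1.
(39|125)_J = +1 (Zolotarev's lemma cross-check).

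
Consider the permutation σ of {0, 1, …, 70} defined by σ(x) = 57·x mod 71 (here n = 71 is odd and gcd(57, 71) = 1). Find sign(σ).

+1

Trace 57: π^k(57) = [57, 54, 25, 5, 1] for k=0..4.
Cycle type of π: 5×14 + 1; total 15 cycles.
15 cycles on 71: each ℓ→(−1)^(ℓ−1), product (−1)^56 = +1.
Via Zolotarev, sign(π_{57}) = (57|71) = +1.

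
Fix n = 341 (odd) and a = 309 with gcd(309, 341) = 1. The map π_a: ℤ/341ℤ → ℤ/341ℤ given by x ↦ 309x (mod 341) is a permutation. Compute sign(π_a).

Trace 1: π^k(1) = [1, 309] for k=0..1.
The orbit structure of x ↦ 309x mod 341: 176 orbits of sizes [2, 2, 2, 2, 2, 2, 2, 2, 2, 2, 2, 2, 2, 2, 2, 2, 2, 2, 2, 2, 2, 2, 2, 2, 2, 2, 2, 2, 2, 2, 2, 2, 2, 2, 2, 2, 2, 2, 2, 2, 2, 2, 2, 2, 2, 2, 2, 2, 2, 2, 2, 2, 2, 2, 2, 2, 2, 2, 2, 2, 2, 2, 2, 2, 2, 2, 2, 2, 2, 2, 2, 2, 2, 2, 2, 2, 2, 2, 2, 2, 2, 2, 2, 2, 2, 2, 2, 2, 2, 2, 2, 2, 2, 2, 2, 2, 2, 2, 2, 2, 2, 2, 2, 2, 2, 2, 2, 2, 2, 2, 2, 2, 2, 2, 2, 2, 2, 2, 2, 2, 2, 2, 2, 2, 2, 2, 2, 2, 2, 2, 2, 2, 2, 2, 2, 2, 2, 2, 2, 2, 2, 2, 2, 2, 2, 2, 2, 2, 2, 2, 2, 2, 2, 2, 2, 2, 2, 2, 2, 2, 2, 2, 2, 2, 2, 1, 1, 1, 1, 1, 1, 1, 1, 1, 1, 1].
sign(π) = (−1)^{n − #cycles} = (−1)^{341−176} = (−1)^165 = -1.

-1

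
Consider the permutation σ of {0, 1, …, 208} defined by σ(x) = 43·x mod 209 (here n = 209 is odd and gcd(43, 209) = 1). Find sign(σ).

Orbit of 175 under x↦43x: [175, 1, 43, 177, 87, 188, 142]… (length divides ord_209(43)).
18 cycles of lengths [18, 18, 18, 18, 18, 18, 18, 18, 18, 18, 9, 9, 2, 2, 2, 2, 2, 1].
With 18 cycles on 209 points, sign = (−1)^{209−18} = -1.
Zolotarev: (43|209) = -1, matching the cycle-count sign.

-1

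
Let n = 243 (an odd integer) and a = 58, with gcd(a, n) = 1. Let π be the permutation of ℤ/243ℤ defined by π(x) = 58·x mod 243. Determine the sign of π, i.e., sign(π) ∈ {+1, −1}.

Orbit of 19 under x↦58x: [19, 130, 7, 163, 220, 124, 145]… (length divides ord_243(58)).
The orbit structure of x ↦ 58x mod 243: 11 orbits of sizes [81, 81, 27, 27, 9, 9, 3, 3, 1, 1, 1].
With 11 cycles on 243 points, sign = (−1)^{243−11} = +1.

+1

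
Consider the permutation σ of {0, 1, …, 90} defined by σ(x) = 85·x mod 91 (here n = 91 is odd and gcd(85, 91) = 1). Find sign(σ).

-1

Trace 43: π^k(43) = [43, 15, 1, 85, 36, 57, 22] for k=0..6.
Cycle lengths of π_85 on ℤ/91ℤ: [12, 12, 12, 12, 12, 12, 12, 1, 1, 1, 1, 1, 1, 1]; 14 cycles in total.
Σ(ℓ_i−1) = 91−14 = 77; sign = (−1)^77 = -1.
Zolotarev: (85|91) = -1, matching the cycle-count sign.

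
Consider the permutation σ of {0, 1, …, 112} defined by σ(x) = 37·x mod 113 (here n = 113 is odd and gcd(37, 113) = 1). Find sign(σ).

Start at x=112: 112 → 76 → 100 → 84 → 57 → 75 → 63 → … (one orbit).
Cycle lengths of π_37 on ℤ/113ℤ: [112, 1]; 2 cycles in total.
With 2 cycles on 113 points, sign = (−1)^{113−2} = -1.
Check: (37/113) = -1 by Zolotarev.

-1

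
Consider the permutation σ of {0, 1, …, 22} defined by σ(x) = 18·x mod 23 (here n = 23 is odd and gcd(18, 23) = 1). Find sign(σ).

Trace 4: π^k(4) = [4, 3, 8, 6, 16, 12, 9] for k=0..6.
π_18 has 3 disjoint cycles with lengths [11, 11, 1] on {0,…,22}.
n − c = 23 − 3 = 20; sign = (−1)^20 = +1.
Check: (18/23) = +1 by Zolotarev.

+1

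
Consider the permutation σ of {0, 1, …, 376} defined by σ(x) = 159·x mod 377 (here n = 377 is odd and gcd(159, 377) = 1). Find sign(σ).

-1

Orbit of 94 under x↦159x: [94, 243, 183, 68, 256, 365, 354]… (length divides ord_377(159)).
π_159 has 10 disjoint cycles with lengths [84, 84, 84, 84, 28, 3, 3, 3, 3, 1] on {0,…,376}.
Σ(ℓ_i−1) = 377−10 = 367; sign = (−1)^367 = -1.
Via Zolotarev, sign(π_{159}) = (159|377) = -1.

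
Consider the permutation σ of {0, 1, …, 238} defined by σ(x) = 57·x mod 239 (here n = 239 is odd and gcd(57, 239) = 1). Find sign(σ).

Orbit of 59 under x↦57x: [59, 17, 13, 24, 173, 62, 188]… (length divides ord_239(57)).
π_57 has 2 disjoint cycles with lengths [238, 1] on {0,…,238}.
n − c = 239 − 2 = 237; sign = (−1)^237 = -1.

-1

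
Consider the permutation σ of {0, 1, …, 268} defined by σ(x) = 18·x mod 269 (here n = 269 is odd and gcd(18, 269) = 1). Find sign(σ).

Start at x=249: 249 → 178 → 245 → 106 → 25 → 181 → 30 → … (one orbit).
Cycle lengths of π_18 on ℤ/269ℤ: [268, 1]; 2 cycles in total.
With 2 cycles on 269 points, sign = (−1)^{269−2} = -1.
The Jacobi symbol (18|269) = -1 (Zolotarev) agrees.

-1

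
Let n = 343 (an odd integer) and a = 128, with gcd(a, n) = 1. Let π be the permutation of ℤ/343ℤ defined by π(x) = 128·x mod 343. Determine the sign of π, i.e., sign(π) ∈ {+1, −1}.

Start at x=295: 295 → 30 → 67 → 1 → 128 → 263 → 50 → … (one orbit).
Decompose π into cycles: lengths [21, 21, 21, 21, 21, 21, 21, 21, 21, 21, 21, 21, 21, 21, 3, 3, 3, 3, 3, 3, 3, 3, 3, 3, 3, 3, 3, 3, 3, 3, 1] (31 cycles, including the fixed point 0).
31 cycles on 343: each ℓ→(−1)^(ℓ−1), product (−1)^312 = +1.
Check: (128/343) = +1 by Zolotarev.

+1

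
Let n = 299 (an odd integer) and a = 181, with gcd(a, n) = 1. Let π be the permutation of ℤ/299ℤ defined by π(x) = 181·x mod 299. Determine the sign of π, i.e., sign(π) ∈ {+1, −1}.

-1

Start at x=272: 272 → 196 → 194 → 131 → 90 → 144 → 51 → … (one orbit).
Cycle lengths of π_181 on ℤ/299ℤ: [22, 22, 22, 22, 22, 22, 22, 22, 22, 22, 22, 22, 22, 2, 2, 2, 2, 2, 2, 1]; 20 cycles in total.
20 cycles on 299: each ℓ→(−1)^(ℓ−1), product (−1)^279 = -1.
The Jacobi symbol (181|299) = -1 (Zolotarev) agrees.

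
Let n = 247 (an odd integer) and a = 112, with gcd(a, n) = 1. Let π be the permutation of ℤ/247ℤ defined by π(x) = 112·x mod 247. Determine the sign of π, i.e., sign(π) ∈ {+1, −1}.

Trace 83: π^k(83) = [83, 157, 47, 77, 226, 118, 125] for k=0..6.
Decompose π into cycles: lengths [36, 36, 36, 36, 36, 36, 9, 9, 4, 4, 4, 1] (12 cycles, including the fixed point 0).
12 cycles on 247: each ℓ→(−1)^(ℓ−1), product (−1)^235 = -1.
Check: (112/247) = -1 by Zolotarev.

-1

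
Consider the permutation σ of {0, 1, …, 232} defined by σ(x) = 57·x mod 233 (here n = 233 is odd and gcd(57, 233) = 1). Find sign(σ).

-1

Trace 121: π^k(121) = [121, 140, 58, 44, 178, 127, 16] for k=0..6.
Cycle lengths of π_57 on ℤ/233ℤ: [232, 1]; 2 cycles in total.
With 2 cycles on 233 points, sign = (−1)^{233−2} = -1.
The Jacobi symbol (57|233) = -1 (Zolotarev) agrees.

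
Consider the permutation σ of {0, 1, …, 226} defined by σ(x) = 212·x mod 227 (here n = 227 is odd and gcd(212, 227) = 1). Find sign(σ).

+1

Trace 171: π^k(171) = [171, 159, 112, 136, 3, 182, 221] for k=0..6.
π_212 has 3 disjoint cycles with lengths [113, 113, 1] on {0,…,226}.
Σ(ℓ_i−1) = 227−3 = 224; sign = (−1)^224 = +1.
(212|227)_J = +1 (Zolotarev's lemma cross-check).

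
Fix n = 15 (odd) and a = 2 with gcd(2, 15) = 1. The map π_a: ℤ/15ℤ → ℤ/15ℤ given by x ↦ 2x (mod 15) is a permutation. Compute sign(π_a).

+1

Trace 1: π^k(1) = [1, 2, 4, 8] for k=0..3.
The orbit structure of x ↦ 2x mod 15: 5 orbits of sizes [4, 4, 4, 2, 1].
Σ(ℓ_i−1) = 15−5 = 10; sign = (−1)^10 = +1.
(2|15)_J = +1 (Zolotarev's lemma cross-check).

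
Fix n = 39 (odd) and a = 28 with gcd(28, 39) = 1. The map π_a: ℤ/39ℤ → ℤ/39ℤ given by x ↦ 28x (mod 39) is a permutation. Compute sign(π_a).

-1

Start at x=19: 19 → 25 → 37 → 22 → 31 → 10 → 7 → … (one orbit).
Cycle type of π: 12×3 + 1×3; total 6 cycles.
With 6 cycles on 39 points, sign = (−1)^{39−6} = -1.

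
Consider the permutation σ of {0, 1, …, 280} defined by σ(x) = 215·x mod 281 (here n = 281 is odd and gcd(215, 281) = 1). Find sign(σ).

+1

Orbit of 56 under x↦215x: [56, 238, 28, 119, 14, 200, 7]… (length divides ord_281(215)).
Decompose π into cycles: lengths [140, 140, 1] (3 cycles, including the fixed point 0).
3 cycles on 281: each ℓ→(−1)^(ℓ−1), product (−1)^278 = +1.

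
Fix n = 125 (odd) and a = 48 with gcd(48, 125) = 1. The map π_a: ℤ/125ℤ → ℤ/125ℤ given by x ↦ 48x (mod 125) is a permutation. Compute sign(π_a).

-1

Trace 102: π^k(102) = [102, 21, 8, 9, 57, 111, 78] for k=0..6.
Decompose π into cycles: lengths [100, 20, 4, 1] (4 cycles, including the fixed point 0).
With 4 cycles on 125 points, sign = (−1)^{125−4} = -1.
Zolotarev: (48|125) = -1, matching the cycle-count sign.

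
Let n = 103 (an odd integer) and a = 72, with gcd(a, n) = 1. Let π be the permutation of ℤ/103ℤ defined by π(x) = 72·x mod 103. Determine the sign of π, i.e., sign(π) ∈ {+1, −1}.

Start at x=61: 61 → 66 → 14 → 81 → 64 → 76 → 13 → … (one orbit).
The orbit structure of x ↦ 72x mod 103: 7 orbits of sizes [17, 17, 17, 17, 17, 17, 1].
With 7 cycles on 103 points, sign = (−1)^{103−7} = +1.
Check: (72/103) = +1 by Zolotarev.

+1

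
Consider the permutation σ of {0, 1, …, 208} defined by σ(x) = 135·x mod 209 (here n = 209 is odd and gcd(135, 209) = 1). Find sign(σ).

-1

Orbit of 135 under x↦135x: [135, 42, 27, 92, 89, 102, 185]… (length divides ord_209(135)).
Decompose π into cycles: lengths [90, 90, 18, 5, 5, 1] (6 cycles, including the fixed point 0).
sign(π) = (−1)^{n − #cycles} = (−1)^{209−6} = (−1)^203 = -1.
Zolotarev: (135|209) = -1, matching the cycle-count sign.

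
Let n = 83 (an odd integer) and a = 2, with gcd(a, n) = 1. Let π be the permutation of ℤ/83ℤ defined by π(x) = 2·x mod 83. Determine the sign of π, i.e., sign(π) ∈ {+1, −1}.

-1

Orbit of 46 under x↦2x: [46, 9, 18, 36, 72, 61, 39]… (length divides ord_83(2)).
2 cycles of lengths [82, 1].
Σ(ℓ_i−1) = 83−2 = 81; sign = (−1)^81 = -1.
Via Zolotarev, sign(π_{2}) = (2|83) = -1.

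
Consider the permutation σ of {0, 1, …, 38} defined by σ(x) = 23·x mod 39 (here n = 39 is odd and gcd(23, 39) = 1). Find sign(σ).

Start at x=16: 16 → 17 → 1 → 23 → 22 → 38 → 16 (one orbit).
Decompose π into cycles: lengths [6, 6, 6, 6, 6, 6, 2, 1] (8 cycles, including the fixed point 0).
With 8 cycles on 39 points, sign = (−1)^{39−8} = -1.
Via Zolotarev, sign(π_{23}) = (23|39) = -1.

-1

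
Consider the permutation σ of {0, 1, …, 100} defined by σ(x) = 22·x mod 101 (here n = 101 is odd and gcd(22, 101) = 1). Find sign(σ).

Orbit of 24 under x↦22x: [24, 23, 1, 22, 80, 43, 37]… (length divides ord_101(22)).
The orbit structure of x ↦ 22x mod 101: 3 orbits of sizes [50, 50, 1].
With 3 cycles on 101 points, sign = (−1)^{101−3} = +1.
(22|101)_J = +1 (Zolotarev's lemma cross-check).

+1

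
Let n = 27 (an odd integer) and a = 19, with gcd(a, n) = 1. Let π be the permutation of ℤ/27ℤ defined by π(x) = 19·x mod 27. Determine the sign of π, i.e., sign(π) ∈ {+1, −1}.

Orbit of 10 under x↦19x: [10, 1, 19]… (length divides ord_27(19)).
Cycle lengths of π_19 on ℤ/27ℤ: [3, 3, 3, 3, 3, 3, 1, 1, 1, 1, 1, 1, 1, 1, 1]; 15 cycles in total.
27 − 15 = 12 transpositions; sign(π) = (−1)^12 = +1.

+1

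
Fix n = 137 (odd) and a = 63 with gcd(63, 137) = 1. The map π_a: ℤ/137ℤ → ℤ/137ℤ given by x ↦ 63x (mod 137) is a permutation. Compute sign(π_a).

+1

Orbit of 15 under x↦63x: [15, 123, 77, 56, 103, 50, 136]… (length divides ord_137(63)).
Cycle type of π: 34×4 + 1; total 5 cycles.
sign(π) = (−1)^{n − #cycles} = (−1)^{137−5} = (−1)^132 = +1.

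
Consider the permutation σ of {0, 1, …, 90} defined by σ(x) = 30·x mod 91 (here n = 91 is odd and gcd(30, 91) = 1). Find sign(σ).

Trace 9: π^k(9) = [9, 88, 1, 30, 81, 64] for k=0..5.
Cycle type of π: 6×14 + 3×2 + 1; total 17 cycles.
17 cycles on 91: each ℓ→(−1)^(ℓ−1), product (−1)^74 = +1.

+1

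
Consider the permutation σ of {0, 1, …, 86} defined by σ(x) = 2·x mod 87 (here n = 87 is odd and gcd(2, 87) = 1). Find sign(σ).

+1

Orbit of 7 under x↦2x: [7, 14, 28, 56, 25, 50, 13]… (length divides ord_87(2)).
The orbit structure of x ↦ 2x mod 87: 5 orbits of sizes [28, 28, 28, 2, 1].
87 − 5 = 82 transpositions; sign(π) = (−1)^82 = +1.
Zolotarev: (2|87) = +1, matching the cycle-count sign.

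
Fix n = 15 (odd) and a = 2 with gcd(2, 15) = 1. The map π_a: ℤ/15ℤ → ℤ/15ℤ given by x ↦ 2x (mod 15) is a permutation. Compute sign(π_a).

Orbit of 8 under x↦2x: [8, 1, 2, 4]… (length divides ord_15(2)).
π_2 has 5 disjoint cycles with lengths [4, 4, 4, 2, 1] on {0,…,14}.
With 5 cycles on 15 points, sign = (−1)^{15−5} = +1.

+1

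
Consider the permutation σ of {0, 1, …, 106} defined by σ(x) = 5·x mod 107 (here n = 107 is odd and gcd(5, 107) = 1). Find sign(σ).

Trace 83: π^k(83) = [83, 94, 42, 103, 87, 7, 35] for k=0..6.
Cycle type of π: 106 + 1; total 2 cycles.
Σ(ℓ_i−1) = 107−2 = 105; sign = (−1)^105 = -1.
Via Zolotarev, sign(π_{5}) = (5|107) = -1.

-1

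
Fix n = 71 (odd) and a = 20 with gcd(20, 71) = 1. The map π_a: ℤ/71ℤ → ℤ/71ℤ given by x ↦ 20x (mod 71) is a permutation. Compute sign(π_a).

+1

Start at x=37: 37 → 30 → 32 → 1 → 20 → 45 → 48 → 37 (one orbit).
11 cycles of lengths [7, 7, 7, 7, 7, 7, 7, 7, 7, 7, 1].
n − c = 71 − 11 = 60; sign = (−1)^60 = +1.
Check: (20/71) = +1 by Zolotarev.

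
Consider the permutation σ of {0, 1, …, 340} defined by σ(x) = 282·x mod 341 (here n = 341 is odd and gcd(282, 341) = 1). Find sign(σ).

+1

Trace 184: π^k(184) = [184, 56, 106, 225, 24, 289, 340] for k=0..6.
Cycle lengths of π_282 on ℤ/341ℤ: [30, 30, 30, 30, 30, 30, 30, 30, 30, 30, 30, 10, 1]; 13 cycles in total.
n − c = 341 − 13 = 328; sign = (−1)^328 = +1.
(282|341)_J = +1 (Zolotarev's lemma cross-check).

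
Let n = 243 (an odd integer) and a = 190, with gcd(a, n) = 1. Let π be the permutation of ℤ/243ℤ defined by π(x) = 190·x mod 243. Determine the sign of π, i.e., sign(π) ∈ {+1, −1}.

+1

Start at x=1: 1 → 190 → 136 → 82 → 28 → 217 → 163 → … (one orbit).
63 cycles of lengths [9, 9, 9, 9, 9, 9, 9, 9, 9, 9, 9, 9, 9, 9, 9, 9, 9, 9, 3, 3, 3, 3, 3, 3, 3, 3, 3, 3, 3, 3, 3, 3, 3, 3, 3, 3, 1, 1, 1, 1, 1, 1, 1, 1, 1, 1, 1, 1, 1, 1, 1, 1, 1, 1, 1, 1, 1, 1, 1, 1, 1, 1, 1].
With 63 cycles on 243 points, sign = (−1)^{243−63} = +1.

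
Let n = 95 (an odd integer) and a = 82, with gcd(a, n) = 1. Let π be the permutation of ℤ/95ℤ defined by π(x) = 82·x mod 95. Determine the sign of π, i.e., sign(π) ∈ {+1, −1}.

Orbit of 1 under x↦82x: [1, 82, 74, 83, 61, 62, 49]… (length divides ord_95(82)).
6 cycles of lengths [36, 36, 9, 9, 4, 1].
n − c = 95 − 6 = 89; sign = (−1)^89 = -1.
Via Zolotarev, sign(π_{82}) = (82|95) = -1.

-1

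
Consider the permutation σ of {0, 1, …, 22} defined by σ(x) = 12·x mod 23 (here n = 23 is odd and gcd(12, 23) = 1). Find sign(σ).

+1

Orbit of 2 under x↦12x: [2, 1, 12, 6, 3, 13, 18]… (length divides ord_23(12)).
3 cycles of lengths [11, 11, 1].
sign(π) = (−1)^{n − #cycles} = (−1)^{23−3} = (−1)^20 = +1.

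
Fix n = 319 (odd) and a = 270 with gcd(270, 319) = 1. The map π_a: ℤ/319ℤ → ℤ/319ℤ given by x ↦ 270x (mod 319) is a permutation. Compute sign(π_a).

-1

Trace 237: π^k(237) = [237, 190, 260, 20, 296, 170, 283] for k=0..6.
Decompose π into cycles: lengths [70, 70, 70, 70, 14, 14, 10, 1] (8 cycles, including the fixed point 0).
319 − 8 = 311 transpositions; sign(π) = (−1)^311 = -1.
Check: (270/319) = -1 by Zolotarev.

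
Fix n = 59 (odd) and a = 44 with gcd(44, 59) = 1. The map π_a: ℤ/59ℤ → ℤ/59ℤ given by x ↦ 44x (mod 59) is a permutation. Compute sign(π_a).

-1

Start at x=43: 43 → 4 → 58 → 15 → 11 → 12 → 56 → … (one orbit).
π_44 has 2 disjoint cycles with lengths [58, 1] on {0,…,58}.
sign(π) = (−1)^{n − #cycles} = (−1)^{59−2} = (−1)^57 = -1.
(44|59)_J = -1 (Zolotarev's lemma cross-check).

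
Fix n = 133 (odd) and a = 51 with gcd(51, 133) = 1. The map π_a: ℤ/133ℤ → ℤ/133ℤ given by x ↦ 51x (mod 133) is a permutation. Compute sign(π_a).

Trace 50: π^k(50) = [50, 23, 109, 106, 86, 130, 113] for k=0..6.
Cycle lengths of π_51 on ℤ/133ℤ: [18, 18, 18, 18, 18, 18, 18, 3, 3, 1]; 10 cycles in total.
133 − 10 = 123 transpositions; sign(π) = (−1)^123 = -1.
Zolotarev: (51|133) = -1, matching the cycle-count sign.

-1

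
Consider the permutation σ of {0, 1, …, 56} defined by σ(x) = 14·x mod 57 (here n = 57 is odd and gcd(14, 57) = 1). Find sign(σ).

+1

Trace 28: π^k(28) = [28, 50, 16, 53, 1, 14, 25] for k=0..6.
The orbit structure of x ↦ 14x mod 57: 5 orbits of sizes [18, 18, 18, 2, 1].
57 − 5 = 52 transpositions; sign(π) = (−1)^52 = +1.
Via Zolotarev, sign(π_{14}) = (14|57) = +1.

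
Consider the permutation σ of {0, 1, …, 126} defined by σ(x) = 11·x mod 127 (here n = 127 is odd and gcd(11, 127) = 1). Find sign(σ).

Orbit of 68 under x↦11x: [68, 113, 100, 84, 35, 4, 44]… (length divides ord_127(11)).
π_11 has 3 disjoint cycles with lengths [63, 63, 1] on {0,…,126}.
sign(π) = (−1)^{n − #cycles} = (−1)^{127−3} = (−1)^124 = +1.

+1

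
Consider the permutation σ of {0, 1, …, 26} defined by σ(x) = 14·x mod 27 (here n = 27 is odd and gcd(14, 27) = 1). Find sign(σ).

Start at x=8: 8 → 4 → 2 → 1 → 14 → 7 → 17 → … (one orbit).
The orbit structure of x ↦ 14x mod 27: 4 orbits of sizes [18, 6, 2, 1].
27 − 4 = 23 transpositions; sign(π) = (−1)^23 = -1.

-1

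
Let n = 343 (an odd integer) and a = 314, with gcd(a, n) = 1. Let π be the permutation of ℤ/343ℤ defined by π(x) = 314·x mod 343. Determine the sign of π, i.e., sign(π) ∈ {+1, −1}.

-1

Orbit of 69 under x↦314x: [69, 57, 62, 260, 6, 169, 244]… (length divides ord_343(314)).
Cycle lengths of π_314 on ℤ/343ℤ: [98, 98, 98, 14, 14, 14, 2, 2, 2, 1]; 10 cycles in total.
With 10 cycles on 343 points, sign = (−1)^{343−10} = -1.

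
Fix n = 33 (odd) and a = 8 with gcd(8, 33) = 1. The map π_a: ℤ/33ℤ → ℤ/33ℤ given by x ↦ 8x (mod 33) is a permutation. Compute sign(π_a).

+1

Orbit of 1 under x↦8x: [1, 8, 31, 17, 4, 32, 25]… (length divides ord_33(8)).
Decompose π into cycles: lengths [10, 10, 10, 2, 1] (5 cycles, including the fixed point 0).
33 − 5 = 28 transpositions; sign(π) = (−1)^28 = +1.
Via Zolotarev, sign(π_{8}) = (8|33) = +1.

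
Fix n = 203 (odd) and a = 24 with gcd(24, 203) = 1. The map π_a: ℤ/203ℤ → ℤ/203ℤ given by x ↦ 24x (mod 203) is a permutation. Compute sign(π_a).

Orbit of 170 under x↦24x: [170, 20, 74, 152, 197, 59, 198]… (length divides ord_203(24)).
Decompose π into cycles: lengths [42, 42, 42, 42, 7, 7, 7, 7, 6, 1] (10 cycles, including the fixed point 0).
10 cycles on 203: each ℓ→(−1)^(ℓ−1), product (−1)^193 = -1.
(24|203)_J = -1 (Zolotarev's lemma cross-check).

-1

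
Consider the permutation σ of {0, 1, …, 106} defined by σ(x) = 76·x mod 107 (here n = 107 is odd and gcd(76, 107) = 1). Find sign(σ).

Orbit of 37 under x↦76x: [37, 30, 33, 47, 41, 13, 25]… (length divides ord_107(76)).
3 cycles of lengths [53, 53, 1].
With 3 cycles on 107 points, sign = (−1)^{107−3} = +1.
Zolotarev: (76|107) = +1, matching the cycle-count sign.

+1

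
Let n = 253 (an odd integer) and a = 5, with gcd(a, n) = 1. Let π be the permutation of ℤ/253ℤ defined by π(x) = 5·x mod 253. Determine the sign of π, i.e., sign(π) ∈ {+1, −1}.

Start at x=37: 37 → 185 → 166 → 71 → 102 → 4 → 20 → … (one orbit).
Decompose π into cycles: lengths [110, 110, 22, 5, 5, 1] (6 cycles, including the fixed point 0).
With 6 cycles on 253 points, sign = (−1)^{253−6} = -1.

-1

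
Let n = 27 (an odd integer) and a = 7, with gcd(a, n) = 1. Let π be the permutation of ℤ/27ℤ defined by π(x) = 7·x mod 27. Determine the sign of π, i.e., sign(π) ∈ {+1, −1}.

+1

Start at x=10: 10 → 16 → 4 → 1 → 7 → 22 → 19 → … (one orbit).
The orbit structure of x ↦ 7x mod 27: 7 orbits of sizes [9, 9, 3, 3, 1, 1, 1].
With 7 cycles on 27 points, sign = (−1)^{27−7} = +1.
Zolotarev: (7|27) = +1, matching the cycle-count sign.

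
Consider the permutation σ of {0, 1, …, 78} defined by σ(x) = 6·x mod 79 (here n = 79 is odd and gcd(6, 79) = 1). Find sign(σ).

-1

Orbit of 43 under x↦6x: [43, 21, 47, 45, 33, 40, 3]… (length divides ord_79(6)).
Cycle lengths of π_6 on ℤ/79ℤ: [78, 1]; 2 cycles in total.
sign(π) = (−1)^{n − #cycles} = (−1)^{79−2} = (−1)^77 = -1.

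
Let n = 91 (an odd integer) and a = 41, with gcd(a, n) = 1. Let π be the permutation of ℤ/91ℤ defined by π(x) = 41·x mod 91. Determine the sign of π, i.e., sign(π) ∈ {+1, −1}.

+1

Trace 83: π^k(83) = [83, 36, 20, 1, 41, 43, 34] for k=0..6.
Cycle type of π: 12×7 + 2×3 + 1; total 11 cycles.
Σ(ℓ_i−1) = 91−11 = 80; sign = (−1)^80 = +1.
Via Zolotarev, sign(π_{41}) = (41|91) = +1.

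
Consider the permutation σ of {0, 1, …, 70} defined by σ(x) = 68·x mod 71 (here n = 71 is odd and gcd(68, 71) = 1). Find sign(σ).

-1

Start at x=22: 22 → 5 → 56 → 45 → 7 → 50 → 63 → … (one orbit).
Cycle type of π: 70 + 1; total 2 cycles.
2 cycles on 71: each ℓ→(−1)^(ℓ−1), product (−1)^69 = -1.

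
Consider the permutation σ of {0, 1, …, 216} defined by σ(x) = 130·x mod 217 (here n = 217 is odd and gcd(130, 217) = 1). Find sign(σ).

Start at x=130: 130 → 191 → 92 → 25 → 212 → 1 → 130 (one orbit).
Cycle lengths of π_130 on ℤ/217ℤ: [6, 6, 6, 6, 6, 6, 6, 6, 6, 6, 6, 6, 6, 6, 6, 6, 6, 6, 6, 6, 6, 6, 6, 6, 6, 6, 6, 6, 6, 6, 6, 6, 6, 6, 6, 3, 3, 1]; 38 cycles in total.
38 cycles on 217: each ℓ→(−1)^(ℓ−1), product (−1)^179 = -1.
The Jacobi symbol (130|217) = -1 (Zolotarev) agrees.

-1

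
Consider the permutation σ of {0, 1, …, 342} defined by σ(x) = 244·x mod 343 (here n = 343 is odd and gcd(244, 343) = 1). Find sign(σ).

Start at x=146: 146 → 295 → 293 → 148 → 97 → 1 → 244 → … (one orbit).
Decompose π into cycles: lengths [14, 14, 14, 14, 14, 14, 14, 14, 14, 14, 14, 14, 14, 14, 14, 14, 14, 14, 14, 14, 14, 2, 2, 2, 2, 2, 2, 2, 2, 2, 2, 2, 2, 2, 2, 2, 2, 2, 2, 2, 2, 2, 2, 2, 2, 1] (46 cycles, including the fixed point 0).
Σ(ℓ_i−1) = 343−46 = 297; sign = (−1)^297 = -1.

-1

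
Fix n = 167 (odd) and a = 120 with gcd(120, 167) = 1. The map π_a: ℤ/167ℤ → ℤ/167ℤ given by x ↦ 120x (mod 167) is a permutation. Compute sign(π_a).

Orbit of 95 under x↦120x: [95, 44, 103, 2, 73, 76, 102]… (length divides ord_167(120)).
The orbit structure of x ↦ 120x mod 167: 2 orbits of sizes [166, 1].
sign(π) = (−1)^{n − #cycles} = (−1)^{167−2} = (−1)^165 = -1.

-1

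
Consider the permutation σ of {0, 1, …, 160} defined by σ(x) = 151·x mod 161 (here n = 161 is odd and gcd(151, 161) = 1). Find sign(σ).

Start at x=4: 4 → 121 → 78 → 25 → 72 → 85 → 116 → … (one orbit).
9 cycles of lengths [33, 33, 33, 33, 11, 11, 3, 3, 1].
9 cycles on 161: each ℓ→(−1)^(ℓ−1), product (−1)^152 = +1.
(151|161)_J = +1 (Zolotarev's lemma cross-check).

+1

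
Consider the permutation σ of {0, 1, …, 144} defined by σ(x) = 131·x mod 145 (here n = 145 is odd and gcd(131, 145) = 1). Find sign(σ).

-1

Orbit of 11 under x↦131x: [11, 136, 126, 121, 46, 81, 26]… (length divides ord_145(131)).
The orbit structure of x ↦ 131x mod 145: 10 orbits of sizes [28, 28, 28, 28, 28, 1, 1, 1, 1, 1].
Σ(ℓ_i−1) = 145−10 = 135; sign = (−1)^135 = -1.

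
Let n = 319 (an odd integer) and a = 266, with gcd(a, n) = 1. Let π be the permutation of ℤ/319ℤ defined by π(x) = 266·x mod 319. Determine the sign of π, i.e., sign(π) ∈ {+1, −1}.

-1

Trace 49: π^k(49) = [49, 274, 152, 238, 146, 237, 199] for k=0..6.
Cycle lengths of π_266 on ℤ/319ℤ: [70, 70, 70, 70, 14, 14, 10, 1]; 8 cycles in total.
Σ(ℓ_i−1) = 319−8 = 311; sign = (−1)^311 = -1.
(266|319)_J = -1 (Zolotarev's lemma cross-check).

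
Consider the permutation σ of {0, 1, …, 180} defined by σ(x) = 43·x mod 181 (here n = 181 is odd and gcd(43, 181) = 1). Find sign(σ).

+1

Orbit of 73 under x↦43x: [73, 62, 132, 65, 80, 1, 43]… (length divides ord_181(43)).
21 cycles of lengths [9, 9, 9, 9, 9, 9, 9, 9, 9, 9, 9, 9, 9, 9, 9, 9, 9, 9, 9, 9, 1].
181 − 21 = 160 transpositions; sign(π) = (−1)^160 = +1.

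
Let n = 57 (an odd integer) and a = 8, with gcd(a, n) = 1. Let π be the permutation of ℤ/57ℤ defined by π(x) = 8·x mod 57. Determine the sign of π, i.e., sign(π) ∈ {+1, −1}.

+1

Trace 1: π^k(1) = [1, 8, 7, 56, 49, 50] for k=0..5.
Cycle lengths of π_8 on ℤ/57ℤ: [6, 6, 6, 6, 6, 6, 6, 6, 6, 2, 1]; 11 cycles in total.
sign(π) = (−1)^{n − #cycles} = (−1)^{57−11} = (−1)^46 = +1.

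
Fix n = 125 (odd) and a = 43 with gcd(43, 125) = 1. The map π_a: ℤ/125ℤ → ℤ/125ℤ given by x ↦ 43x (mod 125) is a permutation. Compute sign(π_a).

Orbit of 18 under x↦43x: [18, 24, 32, 1, 43, 99, 7]… (length divides ord_125(43)).
Decompose π into cycles: lengths [20, 20, 20, 20, 20, 4, 4, 4, 4, 4, 4, 1] (12 cycles, including the fixed point 0).
sign(π) = (−1)^{n − #cycles} = (−1)^{125−12} = (−1)^113 = -1.
Check: (43/125) = -1 by Zolotarev.

-1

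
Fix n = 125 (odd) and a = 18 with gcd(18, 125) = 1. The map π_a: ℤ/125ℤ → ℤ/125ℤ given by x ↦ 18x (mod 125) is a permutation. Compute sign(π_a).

-1

Start at x=74: 74 → 82 → 101 → 68 → 99 → 32 → 76 → … (one orbit).
Decompose π into cycles: lengths [20, 20, 20, 20, 20, 4, 4, 4, 4, 4, 4, 1] (12 cycles, including the fixed point 0).
125 − 12 = 113 transpositions; sign(π) = (−1)^113 = -1.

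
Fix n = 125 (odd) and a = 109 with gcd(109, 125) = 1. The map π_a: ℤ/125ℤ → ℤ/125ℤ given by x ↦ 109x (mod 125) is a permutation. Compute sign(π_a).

Trace 56: π^k(56) = [56, 104, 86, 124, 16, 119, 96] for k=0..6.
π_109 has 7 disjoint cycles with lengths [50, 50, 10, 10, 2, 2, 1] on {0,…,124}.
With 7 cycles on 125 points, sign = (−1)^{125−7} = +1.

+1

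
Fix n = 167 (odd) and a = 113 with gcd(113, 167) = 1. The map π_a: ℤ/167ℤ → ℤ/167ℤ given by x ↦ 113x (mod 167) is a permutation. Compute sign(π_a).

-1

Start at x=18: 18 → 30 → 50 → 139 → 9 → 15 → 25 → … (one orbit).
Decompose π into cycles: lengths [166, 1] (2 cycles, including the fixed point 0).
Σ(ℓ_i−1) = 167−2 = 165; sign = (−1)^165 = -1.
(113|167)_J = -1 (Zolotarev's lemma cross-check).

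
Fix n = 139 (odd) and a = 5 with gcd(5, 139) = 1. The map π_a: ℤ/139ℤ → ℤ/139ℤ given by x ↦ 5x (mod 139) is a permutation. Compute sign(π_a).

+1

Start at x=80: 80 → 122 → 54 → 131 → 99 → 78 → 112 → … (one orbit).
Decompose π into cycles: lengths [69, 69, 1] (3 cycles, including the fixed point 0).
3 cycles on 139: each ℓ→(−1)^(ℓ−1), product (−1)^136 = +1.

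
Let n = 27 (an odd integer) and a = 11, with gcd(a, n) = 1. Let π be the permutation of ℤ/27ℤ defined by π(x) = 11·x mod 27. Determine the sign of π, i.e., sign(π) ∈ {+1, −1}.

-1

Trace 11: π^k(11) = [11, 13, 8, 7, 23, 10, 2] for k=0..6.
Cycle type of π: 18 + 6 + 2 + 1; total 4 cycles.
With 4 cycles on 27 points, sign = (−1)^{27−4} = -1.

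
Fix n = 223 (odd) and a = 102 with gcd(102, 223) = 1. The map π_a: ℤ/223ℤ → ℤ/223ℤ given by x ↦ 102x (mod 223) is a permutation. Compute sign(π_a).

Orbit of 196 under x↦102x: [196, 145, 72, 208, 31, 40, 66]… (length divides ord_223(102)).
Cycle type of π: 222 + 1; total 2 cycles.
223 − 2 = 221 transpositions; sign(π) = (−1)^221 = -1.
The Jacobi symbol (102|223) = -1 (Zolotarev) agrees.

-1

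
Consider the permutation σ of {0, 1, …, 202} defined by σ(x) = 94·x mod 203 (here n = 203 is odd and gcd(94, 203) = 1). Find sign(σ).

-1

Orbit of 107 under x↦94x: [107, 111, 81, 103, 141, 59, 65]… (length divides ord_203(94)).
Cycle lengths of π_94 on ℤ/203ℤ: [42, 42, 42, 42, 7, 7, 7, 7, 6, 1]; 10 cycles in total.
Σ(ℓ_i−1) = 203−10 = 193; sign = (−1)^193 = -1.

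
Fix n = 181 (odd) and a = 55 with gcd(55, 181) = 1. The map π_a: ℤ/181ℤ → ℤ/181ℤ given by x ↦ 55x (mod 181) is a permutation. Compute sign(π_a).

Trace 15: π^k(15) = [15, 101, 125, 178, 16, 156, 73] for k=0..6.
3 cycles of lengths [90, 90, 1].
sign(π) = (−1)^{n − #cycles} = (−1)^{181−3} = (−1)^178 = +1.

+1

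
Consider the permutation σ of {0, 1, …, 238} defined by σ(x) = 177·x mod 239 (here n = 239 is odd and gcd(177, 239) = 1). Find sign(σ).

Trace 216: π^k(216) = [216, 231, 18, 79, 121, 146, 30] for k=0..6.
π_177 has 2 disjoint cycles with lengths [238, 1] on {0,…,238}.
With 2 cycles on 239 points, sign = (−1)^{239−2} = -1.
(177|239)_J = -1 (Zolotarev's lemma cross-check).

-1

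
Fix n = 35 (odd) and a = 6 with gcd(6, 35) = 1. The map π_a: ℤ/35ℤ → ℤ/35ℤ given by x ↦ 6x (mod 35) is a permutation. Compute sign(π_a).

-1

Trace 1: π^k(1) = [1, 6] for k=0..1.
Cycle type of π: 2×15 + 1×5; total 20 cycles.
20 cycles on 35: each ℓ→(−1)^(ℓ−1), product (−1)^15 = -1.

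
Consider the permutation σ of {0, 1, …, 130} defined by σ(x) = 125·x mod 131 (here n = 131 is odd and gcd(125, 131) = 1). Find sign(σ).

Start at x=28: 28 → 94 → 91 → 109 → 1 → 125 → 36 → … (one orbit).
Cycle type of π: 65×2 + 1; total 3 cycles.
n − c = 131 − 3 = 128; sign = (−1)^128 = +1.
(125|131)_J = +1 (Zolotarev's lemma cross-check).

+1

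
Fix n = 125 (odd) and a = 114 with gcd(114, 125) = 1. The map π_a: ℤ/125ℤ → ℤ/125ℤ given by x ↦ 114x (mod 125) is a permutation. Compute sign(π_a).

+1

Trace 49: π^k(49) = [49, 86, 54, 31, 34, 1, 114] for k=0..6.
The orbit structure of x ↦ 114x mod 125: 7 orbits of sizes [50, 50, 10, 10, 2, 2, 1].
n − c = 125 − 7 = 118; sign = (−1)^118 = +1.
The Jacobi symbol (114|125) = +1 (Zolotarev) agrees.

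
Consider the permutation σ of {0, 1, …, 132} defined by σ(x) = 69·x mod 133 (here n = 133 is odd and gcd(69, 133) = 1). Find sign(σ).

Start at x=64: 64 → 27 → 1 → 69 → 106 → 132 → 64 (one orbit).
25 cycles of lengths [6, 6, 6, 6, 6, 6, 6, 6, 6, 6, 6, 6, 6, 6, 6, 6, 6, 6, 6, 6, 6, 2, 2, 2, 1].
133 − 25 = 108 transpositions; sign(π) = (−1)^108 = +1.

+1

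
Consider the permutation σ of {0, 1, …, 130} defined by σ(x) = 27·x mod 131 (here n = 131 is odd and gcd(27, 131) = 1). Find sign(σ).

+1

Orbit of 89 under x↦27x: [89, 45, 36, 55, 44, 9, 112]… (length divides ord_131(27)).
The orbit structure of x ↦ 27x mod 131: 3 orbits of sizes [65, 65, 1].
n − c = 131 − 3 = 128; sign = (−1)^128 = +1.
(27|131)_J = +1 (Zolotarev's lemma cross-check).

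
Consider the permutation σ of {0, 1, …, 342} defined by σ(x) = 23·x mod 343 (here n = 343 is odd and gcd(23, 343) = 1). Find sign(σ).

Start at x=81: 81 → 148 → 317 → 88 → 309 → 247 → 193 → … (one orbit).
The orbit structure of x ↦ 23x mod 343: 7 orbits of sizes [147, 147, 21, 21, 3, 3, 1].
343 − 7 = 336 transpositions; sign(π) = (−1)^336 = +1.
Check: (23/343) = +1 by Zolotarev.

+1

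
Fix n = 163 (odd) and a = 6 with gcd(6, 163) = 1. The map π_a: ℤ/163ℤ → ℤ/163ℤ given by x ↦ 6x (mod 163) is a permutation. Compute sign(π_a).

Start at x=150: 150 → 85 → 21 → 126 → 104 → 135 → 158 → … (one orbit).
Cycle type of π: 27×6 + 1; total 7 cycles.
163 − 7 = 156 transpositions; sign(π) = (−1)^156 = +1.
Check: (6/163) = +1 by Zolotarev.

+1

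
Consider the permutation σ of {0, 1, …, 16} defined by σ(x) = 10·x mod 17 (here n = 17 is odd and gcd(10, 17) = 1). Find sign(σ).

Trace 4: π^k(4) = [4, 6, 9, 5, 16, 7, 2] for k=0..6.
The orbit structure of x ↦ 10x mod 17: 2 orbits of sizes [16, 1].
Σ(ℓ_i−1) = 17−2 = 15; sign = (−1)^15 = -1.
(10|17)_J = -1 (Zolotarev's lemma cross-check).

-1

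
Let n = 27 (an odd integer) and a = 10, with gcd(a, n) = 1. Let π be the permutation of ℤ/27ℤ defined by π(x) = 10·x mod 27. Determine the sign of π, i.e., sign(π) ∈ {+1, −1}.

Orbit of 10 under x↦10x: [10, 19, 1]… (length divides ord_27(10)).
Decompose π into cycles: lengths [3, 3, 3, 3, 3, 3, 1, 1, 1, 1, 1, 1, 1, 1, 1] (15 cycles, including the fixed point 0).
sign(π) = (−1)^{n − #cycles} = (−1)^{27−15} = (−1)^12 = +1.
Via Zolotarev, sign(π_{10}) = (10|27) = +1.

+1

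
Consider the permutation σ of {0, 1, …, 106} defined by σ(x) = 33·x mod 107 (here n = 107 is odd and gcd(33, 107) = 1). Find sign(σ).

+1

Trace 47: π^k(47) = [47, 53, 37, 44, 61, 87, 89] for k=0..6.
3 cycles of lengths [53, 53, 1].
n − c = 107 − 3 = 104; sign = (−1)^104 = +1.
Check: (33/107) = +1 by Zolotarev.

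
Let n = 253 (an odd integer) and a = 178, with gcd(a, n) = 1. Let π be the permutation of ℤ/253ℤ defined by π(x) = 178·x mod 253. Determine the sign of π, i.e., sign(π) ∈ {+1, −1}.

Trace 25: π^k(25) = [25, 149, 210, 189, 246, 19, 93] for k=0..6.
The orbit structure of x ↦ 178x mod 253: 5 orbits of sizes [110, 110, 22, 10, 1].
sign(π) = (−1)^{n − #cycles} = (−1)^{253−5} = (−1)^248 = +1.
(178|253)_J = +1 (Zolotarev's lemma cross-check).

+1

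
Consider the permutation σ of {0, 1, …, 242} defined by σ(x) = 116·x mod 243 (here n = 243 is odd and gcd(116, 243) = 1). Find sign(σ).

Trace 224: π^k(224) = [224, 226, 215, 154, 125, 163, 197] for k=0..6.
Cycle type of π: 54×3 + 18×3 + 6×3 + 2×4 + 1; total 14 cycles.
14 cycles on 243: each ℓ→(−1)^(ℓ−1), product (−1)^229 = -1.

-1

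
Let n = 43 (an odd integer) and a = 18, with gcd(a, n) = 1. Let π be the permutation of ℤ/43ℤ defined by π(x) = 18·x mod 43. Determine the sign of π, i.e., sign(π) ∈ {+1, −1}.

Trace 35: π^k(35) = [35, 28, 31, 42, 25, 20, 16] for k=0..6.
The orbit structure of x ↦ 18x mod 43: 2 orbits of sizes [42, 1].
2 cycles on 43: each ℓ→(−1)^(ℓ−1), product (−1)^41 = -1.
Zolotarev: (18|43) = -1, matching the cycle-count sign.

-1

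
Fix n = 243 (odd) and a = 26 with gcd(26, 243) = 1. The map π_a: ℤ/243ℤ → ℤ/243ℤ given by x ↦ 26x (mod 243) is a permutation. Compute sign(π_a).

Start at x=26: 26 → 190 → 80 → 136 → 134 → 82 → 188 → … (one orbit).
Cycle type of π: 18×9 + 6×9 + 2×13 + 1; total 32 cycles.
Σ(ℓ_i−1) = 243−32 = 211; sign = (−1)^211 = -1.

-1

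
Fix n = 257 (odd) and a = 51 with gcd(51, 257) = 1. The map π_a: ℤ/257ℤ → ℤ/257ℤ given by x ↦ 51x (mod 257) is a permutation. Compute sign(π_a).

-1

Start at x=232: 232 → 10 → 253 → 53 → 133 → 101 → 11 → … (one orbit).
Cycle lengths of π_51 on ℤ/257ℤ: [256, 1]; 2 cycles in total.
With 2 cycles on 257 points, sign = (−1)^{257−2} = -1.
Via Zolotarev, sign(π_{51}) = (51|257) = -1.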